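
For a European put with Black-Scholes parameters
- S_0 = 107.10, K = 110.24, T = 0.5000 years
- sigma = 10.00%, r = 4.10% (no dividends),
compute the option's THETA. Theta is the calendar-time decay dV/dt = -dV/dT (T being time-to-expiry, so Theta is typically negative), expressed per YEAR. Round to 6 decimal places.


d1 = -0.0833937669; d2 = -0.1541044451
phi(d1) = 0.3975574634; exp(-qT) = 1.0000000000; exp(-rT) = 0.9797086965
Theta = -S*exp(-qT)*phi(d1)*sigma/(2*sqrt(T)) + r*K*exp(-rT)*N(-d2) - q*S*exp(-qT)*N(-d1)
N(-d1) = 0.5332307777; N(-d2) = 0.5612363083; sqrt(T) = 0.7071067812
Term 1 = -107.1000 * 1.0000000000 * 0.3975574634 * 0.1000 / (2 * 0.7071067812) = -3.0107478433
Term 2 = 0.0410 * 110.2400 * 0.9797086965 * 0.5612363083 = 2.4852254003
Term 3 = 0 (no dividend yield, q = 0)
Theta = -3.0107478433 + (2.4852254003) + (0.0000000000) = -0.525522

Answer: Theta = -0.525522


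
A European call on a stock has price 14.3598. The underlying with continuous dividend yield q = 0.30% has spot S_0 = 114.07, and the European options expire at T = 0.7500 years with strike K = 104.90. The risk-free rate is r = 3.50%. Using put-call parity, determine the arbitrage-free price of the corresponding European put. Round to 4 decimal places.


Put-call parity: C - P = S_0 * exp(-qT) - K * exp(-rT).
S_0 * exp(-qT) = 114.0700 * 0.99775253 = 113.81363102
K * exp(-rT) = 104.9000 * 0.97409154 = 102.18220216
P = C - S*exp(-qT) + K*exp(-rT)
P = 14.3598 - 113.81363102 + 102.18220216 = 2.7284

Answer: Put price = 2.7284


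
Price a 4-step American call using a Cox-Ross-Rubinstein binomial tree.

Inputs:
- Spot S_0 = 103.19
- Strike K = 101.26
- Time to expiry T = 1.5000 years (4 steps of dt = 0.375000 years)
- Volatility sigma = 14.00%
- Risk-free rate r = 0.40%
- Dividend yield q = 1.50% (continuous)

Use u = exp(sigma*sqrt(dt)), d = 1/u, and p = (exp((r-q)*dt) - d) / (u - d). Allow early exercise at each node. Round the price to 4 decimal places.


dt = T/N = 0.375000
u = exp(sigma*sqrt(dt)) = 1.089514; d = 1/u = 0.917840
p = (exp((r-q)*dt) - d) / (u - d) = 0.454602
Discount per step: exp(-r*dt) = 0.998501
Stock lattice S(k, i) with i counting down-moves:
  k=0: S(0,0) = 103.1900
  k=1: S(1,0) = 112.4270; S(1,1) = 94.7119
  k=2: S(2,0) = 122.4908; S(2,1) = 103.1900; S(2,2) = 86.9304
  k=3: S(3,0) = 133.4555; S(3,1) = 112.4270; S(3,2) = 94.7119; S(3,3) = 79.7882
  k=4: S(4,0) = 145.4017; S(4,1) = 122.4908; S(4,2) = 103.1900; S(4,3) = 86.9304; S(4,4) = 73.2328
Terminal payoffs V(N, i) = max(S_T - K, 0):
  V(4,0) = 44.141737; V(4,1) = 21.230837; V(4,2) = 1.930000; V(4,3) = 0.000000; V(4,4) = 0.000000
Backward induction: V(k, i) = exp(-r*dt) * [p * V(k+1, i) + (1-p) * V(k+1, i+1)]; then take max(V_cont, immediate exercise) for American.
  V(3,0) = exp(-r*dt) * [p*44.141737 + (1-p)*21.230837] = 31.598734; exercise = 32.195538; V(3,0) = max -> 32.195538
  V(3,1) = exp(-r*dt) * [p*21.230837 + (1-p)*1.930000] = 10.688146; exercise = 11.166996; V(3,1) = max -> 11.166996
  V(3,2) = exp(-r*dt) * [p*1.930000 + (1-p)*0.000000] = 0.876066; exercise = 0.000000; V(3,2) = max -> 0.876066
  V(3,3) = exp(-r*dt) * [p*0.000000 + (1-p)*0.000000] = 0.000000; exercise = 0.000000; V(3,3) = max -> 0.000000
  V(2,0) = exp(-r*dt) * [p*32.195538 + (1-p)*11.166996] = 20.695537; exercise = 21.230837; V(2,0) = max -> 21.230837
  V(2,1) = exp(-r*dt) * [p*11.166996 + (1-p)*0.876066] = 5.546013; exercise = 1.930000; V(2,1) = max -> 5.546013
  V(2,2) = exp(-r*dt) * [p*0.876066 + (1-p)*0.000000] = 0.397664; exercise = 0.000000; V(2,2) = max -> 0.397664
  V(1,0) = exp(-r*dt) * [p*21.230837 + (1-p)*5.546013] = 12.657358; exercise = 11.166996; V(1,0) = max -> 12.657358
  V(1,1) = exp(-r*dt) * [p*5.546013 + (1-p)*0.397664] = 2.734007; exercise = 0.000000; V(1,1) = max -> 2.734007
  V(0,0) = exp(-r*dt) * [p*12.657358 + (1-p)*2.734007] = 7.234318; exercise = 1.930000; V(0,0) = max -> 7.234318

Answer: Price = V(0,0) = 7.2343


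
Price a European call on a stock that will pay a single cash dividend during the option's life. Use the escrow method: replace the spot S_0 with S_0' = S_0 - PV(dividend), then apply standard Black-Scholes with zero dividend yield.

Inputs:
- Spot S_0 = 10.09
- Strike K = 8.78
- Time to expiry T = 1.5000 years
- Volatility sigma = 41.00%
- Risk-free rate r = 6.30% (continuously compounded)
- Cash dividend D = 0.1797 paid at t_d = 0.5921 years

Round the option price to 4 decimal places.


Answer: Price = 2.8970

Derivation:
PV(D) = D * exp(-r * t_d) = 0.1797 * 0.96338486 = 0.17312026
S_0' = S_0 - PV(D) = 10.0900 - 0.17312026 = 9.91687974
d1 = (ln(S_0'/K) + (r + sigma^2/2)*T) / (sigma*sqrt(T)) = 0.68174860
d2 = d1 - sigma*sqrt(T) = 0.17960320
exp(-rT) = 0.90982773
N(d1) = 0.75230103; N(d2) = 0.57126796
C = S_0' * N(d1) - K * exp(-rT) * N(d2) = 9.91687974 * 0.75230103 - 8.7800 * 0.90982773 * 0.57126796 = 2.8970


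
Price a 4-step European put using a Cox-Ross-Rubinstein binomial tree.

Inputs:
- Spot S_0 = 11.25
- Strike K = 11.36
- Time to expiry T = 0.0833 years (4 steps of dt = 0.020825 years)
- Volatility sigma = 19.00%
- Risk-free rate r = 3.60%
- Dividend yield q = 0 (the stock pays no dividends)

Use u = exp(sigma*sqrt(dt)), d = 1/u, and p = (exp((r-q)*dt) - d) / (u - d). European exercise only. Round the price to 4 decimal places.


Answer: Price = V(0,0) = 0.2887

Derivation:
dt = T/N = 0.020825
u = exp(sigma*sqrt(dt)) = 1.027798; d = 1/u = 0.972954
p = (exp((r-q)*dt) - d) / (u - d) = 0.506821
Discount per step: exp(-r*dt) = 0.999251
Stock lattice S(k, i) with i counting down-moves:
  k=0: S(0,0) = 11.2500
  k=1: S(1,0) = 11.5627; S(1,1) = 10.9457
  k=2: S(2,0) = 11.8841; S(2,1) = 11.2500; S(2,2) = 10.6497
  k=3: S(3,0) = 12.2145; S(3,1) = 11.5627; S(3,2) = 10.9457; S(3,3) = 10.3617
  k=4: S(4,0) = 12.5540; S(4,1) = 11.8841; S(4,2) = 11.2500; S(4,3) = 10.6497; S(4,4) = 10.0814
Terminal payoffs V(N, i) = max(K - S_T, 0):
  V(4,0) = 0.000000; V(4,1) = 0.000000; V(4,2) = 0.110000; V(4,3) = 0.710310; V(4,4) = 1.278586
Backward induction: V(k, i) = exp(-r*dt) * [p * V(k+1, i) + (1-p) * V(k+1, i+1)].
  V(3,0) = exp(-r*dt) * [p*0.000000 + (1-p)*0.000000] = 0.000000
  V(3,1) = exp(-r*dt) * [p*0.000000 + (1-p)*0.110000] = 0.054209
  V(3,2) = exp(-r*dt) * [p*0.110000 + (1-p)*0.710310] = 0.405756
  V(3,3) = exp(-r*dt) * [p*0.710310 + (1-p)*1.278586] = 0.989830
  V(2,0) = exp(-r*dt) * [p*0.000000 + (1-p)*0.054209] = 0.026715
  V(2,1) = exp(-r*dt) * [p*0.054209 + (1-p)*0.405756] = 0.227414
  V(2,2) = exp(-r*dt) * [p*0.405756 + (1-p)*0.989830] = 0.693289
  V(1,0) = exp(-r*dt) * [p*0.026715 + (1-p)*0.227414] = 0.125601
  V(1,1) = exp(-r*dt) * [p*0.227414 + (1-p)*0.693289] = 0.456832
  V(0,0) = exp(-r*dt) * [p*0.125601 + (1-p)*0.456832] = 0.288741


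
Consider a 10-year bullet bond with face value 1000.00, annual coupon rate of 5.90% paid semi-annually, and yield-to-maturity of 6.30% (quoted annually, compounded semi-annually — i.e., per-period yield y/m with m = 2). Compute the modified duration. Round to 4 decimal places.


Coupon per period c = face * coupon_rate / m = 29.500000
Periods per year m = 2; per-period yield y/m = 0.031500
Number of cashflows N = 20
Cashflows (t years, CF_t, discount factor 1/(1+y/m)^(m*t), PV):
  t = 0.5000: CF_t = 29.500000, DF = 0.969462, PV = 28.599127
  t = 1.0000: CF_t = 29.500000, DF = 0.939856, PV = 27.725766
  t = 1.5000: CF_t = 29.500000, DF = 0.911155, PV = 26.879075
  t = 2.0000: CF_t = 29.500000, DF = 0.883330, PV = 26.058240
  t = 2.5000: CF_t = 29.500000, DF = 0.856355, PV = 25.262473
  t = 3.0000: CF_t = 29.500000, DF = 0.830204, PV = 24.491006
  t = 3.5000: CF_t = 29.500000, DF = 0.804851, PV = 23.743098
  t = 4.0000: CF_t = 29.500000, DF = 0.780272, PV = 23.018030
  t = 4.5000: CF_t = 29.500000, DF = 0.756444, PV = 22.315105
  t = 5.0000: CF_t = 29.500000, DF = 0.733344, PV = 21.633645
  t = 5.5000: CF_t = 29.500000, DF = 0.710949, PV = 20.972995
  t = 6.0000: CF_t = 29.500000, DF = 0.689238, PV = 20.332521
  t = 6.5000: CF_t = 29.500000, DF = 0.668190, PV = 19.711605
  t = 7.0000: CF_t = 29.500000, DF = 0.647785, PV = 19.109651
  t = 7.5000: CF_t = 29.500000, DF = 0.628003, PV = 18.526080
  t = 8.0000: CF_t = 29.500000, DF = 0.608825, PV = 17.960329
  t = 8.5000: CF_t = 29.500000, DF = 0.590232, PV = 17.411856
  t = 9.0000: CF_t = 29.500000, DF = 0.572208, PV = 16.880132
  t = 9.5000: CF_t = 29.500000, DF = 0.554734, PV = 16.364646
  t = 10.0000: CF_t = 1029.500000, DF = 0.537793, PV = 553.658160
Price P = sum_t PV_t = 970.653540
First compute Macaulay numerator sum_t t * PV_t:
  t * PV_t at t = 0.5000: 14.299564
  t * PV_t at t = 1.0000: 27.725766
  t * PV_t at t = 1.5000: 40.318612
  t * PV_t at t = 2.0000: 52.116481
  t * PV_t at t = 2.5000: 63.156181
  t * PV_t at t = 3.0000: 73.473018
  t * PV_t at t = 3.5000: 83.100844
  t * PV_t at t = 4.0000: 92.072121
  t * PV_t at t = 4.5000: 100.417970
  t * PV_t at t = 5.0000: 108.168224
  t * PV_t at t = 5.5000: 115.351474
  t * PV_t at t = 6.0000: 121.995126
  t * PV_t at t = 6.5000: 128.125435
  t * PV_t at t = 7.0000: 133.767559
  t * PV_t at t = 7.5000: 138.945599
  t * PV_t at t = 8.0000: 143.682636
  t * PV_t at t = 8.5000: 148.000776
  t * PV_t at t = 9.0000: 151.921187
  t * PV_t at t = 9.5000: 155.464132
  t * PV_t at t = 10.0000: 5536.581596
Macaulay duration D = 7428.684301 / 970.653540 = 7.653281
Modified duration = D / (1 + y/m) = 7.653281 / (1 + 0.031500) = 7.419565

Answer: Modified duration = 7.4196


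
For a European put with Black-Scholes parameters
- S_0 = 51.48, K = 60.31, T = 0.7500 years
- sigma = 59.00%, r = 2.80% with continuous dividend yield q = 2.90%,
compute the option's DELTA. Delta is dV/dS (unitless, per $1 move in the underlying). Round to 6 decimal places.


Answer: Delta = -0.511018

Derivation:
d1 = -0.0558112659; d2 = -0.5667662542
phi(d1) = 0.3983214319; exp(-qT) = 0.9784848257; exp(-rT) = 0.9792189646
N(-d1) = 0.5222539200
Delta = -exp(-qT) * N(-d1) = -0.9784848257 * 0.5222539200 = -0.511018


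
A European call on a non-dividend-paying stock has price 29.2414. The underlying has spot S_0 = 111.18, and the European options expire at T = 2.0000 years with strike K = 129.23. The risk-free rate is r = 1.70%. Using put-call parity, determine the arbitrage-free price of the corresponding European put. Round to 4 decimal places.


Put-call parity: C - P = S_0 * exp(-qT) - K * exp(-rT).
S_0 * exp(-qT) = 111.1800 * 1.00000000 = 111.18000000
K * exp(-rT) = 129.2300 * 0.96657150 = 124.91003554
P = C - S*exp(-qT) + K*exp(-rT)
P = 29.2414 - 111.18000000 + 124.91003554 = 42.9714

Answer: Put price = 42.9714


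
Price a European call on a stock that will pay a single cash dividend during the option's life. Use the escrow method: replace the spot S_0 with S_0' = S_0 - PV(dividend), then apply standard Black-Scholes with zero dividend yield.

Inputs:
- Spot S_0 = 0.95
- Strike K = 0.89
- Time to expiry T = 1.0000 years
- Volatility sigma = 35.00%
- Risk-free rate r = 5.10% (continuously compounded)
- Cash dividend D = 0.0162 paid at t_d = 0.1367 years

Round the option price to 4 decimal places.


PV(D) = D * exp(-r * t_d) = 0.0162 * 0.99305255 = 0.01608745
S_0' = S_0 - PV(D) = 0.9500 - 0.01608745 = 0.93391255
d1 = (ln(S_0'/K) + (r + sigma^2/2)*T) / (sigma*sqrt(T)) = 0.45831811
d2 = d1 - sigma*sqrt(T) = 0.10831811
exp(-rT) = 0.95027867
N(d1) = 0.67663804; N(d2) = 0.54312832
C = S_0' * N(d1) - K * exp(-rT) * N(d2) = 0.93391255 * 0.67663804 - 0.8900 * 0.95027867 * 0.54312832 = 0.1726

Answer: Price = 0.1726


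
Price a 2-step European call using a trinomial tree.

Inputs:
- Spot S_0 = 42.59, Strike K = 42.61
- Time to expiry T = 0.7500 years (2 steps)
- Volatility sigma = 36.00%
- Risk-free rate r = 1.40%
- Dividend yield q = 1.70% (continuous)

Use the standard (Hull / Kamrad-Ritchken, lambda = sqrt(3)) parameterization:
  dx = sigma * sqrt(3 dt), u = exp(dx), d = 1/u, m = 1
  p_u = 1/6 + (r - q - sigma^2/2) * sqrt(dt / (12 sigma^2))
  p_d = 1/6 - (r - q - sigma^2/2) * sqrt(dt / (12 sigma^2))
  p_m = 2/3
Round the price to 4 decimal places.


Answer: Price = V(0,0) = 4.3403

Derivation:
dt = T/N = 0.375000; dx = sigma*sqrt(3*dt) = 0.381838
u = exp(dx) = 1.464974; d = 1/u = 0.682606
p_u = 0.133374, p_m = 0.666667, p_d = 0.199960
Discount per step: exp(-r*dt) = 0.994764
Stock lattice S(k, j) with j the centered position index:
  k=0: S(0,+0) = 42.5900
  k=1: S(1,-1) = 29.0722; S(1,+0) = 42.5900; S(1,+1) = 62.3933
  k=2: S(2,-2) = 19.8448; S(2,-1) = 29.0722; S(2,+0) = 42.5900; S(2,+1) = 62.3933; S(2,+2) = 91.4045
Terminal payoffs V(N, j) = max(S_T - K, 0):
  V(2,-2) = 0.000000; V(2,-1) = 0.000000; V(2,+0) = 0.000000; V(2,+1) = 19.783253; V(2,+2) = 48.794509
Backward induction: V(k, j) = exp(-r*dt) * [p_u * V(k+1, j+1) + p_m * V(k+1, j) + p_d * V(k+1, j-1)]
  V(1,-1) = exp(-r*dt) * [p_u*0.000000 + p_m*0.000000 + p_d*0.000000] = 0.000000
  V(1,+0) = exp(-r*dt) * [p_u*19.783253 + p_m*0.000000 + p_d*0.000000] = 2.624750
  V(1,+1) = exp(-r*dt) * [p_u*48.794509 + p_m*19.783253 + p_d*0.000000] = 19.593604
  V(0,+0) = exp(-r*dt) * [p_u*19.593604 + p_m*2.624750 + p_d*0.000000] = 4.340259


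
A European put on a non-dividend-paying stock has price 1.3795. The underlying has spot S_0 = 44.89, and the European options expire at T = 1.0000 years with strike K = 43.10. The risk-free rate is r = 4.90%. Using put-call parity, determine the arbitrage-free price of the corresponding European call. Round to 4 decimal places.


Answer: Call price = 5.2305

Derivation:
Put-call parity: C - P = S_0 * exp(-qT) - K * exp(-rT).
S_0 * exp(-qT) = 44.8900 * 1.00000000 = 44.89000000
K * exp(-rT) = 43.1000 * 0.95218113 = 41.03900669
C = P + S*exp(-qT) - K*exp(-rT)
C = 1.3795 + 44.89000000 - 41.03900669 = 5.2305


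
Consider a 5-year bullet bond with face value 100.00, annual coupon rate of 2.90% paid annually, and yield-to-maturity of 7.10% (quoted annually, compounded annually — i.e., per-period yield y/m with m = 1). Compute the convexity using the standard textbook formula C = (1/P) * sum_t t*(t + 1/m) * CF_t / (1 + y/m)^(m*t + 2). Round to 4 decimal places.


Answer: Convexity = 24.0383

Derivation:
Coupon per period c = face * coupon_rate / m = 2.900000
Periods per year m = 1; per-period yield y/m = 0.071000
Number of cashflows N = 5
Cashflows (t years, CF_t, discount factor 1/(1+y/m)^(m*t), PV):
  t = 1.0000: CF_t = 2.900000, DF = 0.933707, PV = 2.707750
  t = 2.0000: CF_t = 2.900000, DF = 0.871808, PV = 2.528244
  t = 3.0000: CF_t = 2.900000, DF = 0.814013, PV = 2.360639
  t = 4.0000: CF_t = 2.900000, DF = 0.760050, PV = 2.204145
  t = 5.0000: CF_t = 102.900000, DF = 0.709664, PV = 73.024404
Price P = sum_t PV_t = 82.825182
Convexity numerator sum_t t*(t + 1/m) * CF_t / (1+y/m)^(m*t + 2):
  t = 1.0000: term = 4.721278
  t = 2.0000: term = 13.224869
  t = 3.0000: term = 24.696300
  t = 4.0000: term = 38.431839
  t = 5.0000: term = 1909.898702
Convexity = (1/P) * sum = 1990.972988 / 82.825182 = 24.038257


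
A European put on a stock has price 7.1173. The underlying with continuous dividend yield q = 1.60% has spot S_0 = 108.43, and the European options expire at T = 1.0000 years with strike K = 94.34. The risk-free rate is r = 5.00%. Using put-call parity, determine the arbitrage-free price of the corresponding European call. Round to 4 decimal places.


Answer: Call price = 24.0872

Derivation:
Put-call parity: C - P = S_0 * exp(-qT) - K * exp(-rT).
S_0 * exp(-qT) = 108.4300 * 0.98412732 = 106.70892531
K * exp(-rT) = 94.3400 * 0.95122942 = 89.73898391
C = P + S*exp(-qT) - K*exp(-rT)
C = 7.1173 + 106.70892531 - 89.73898391 = 24.0872


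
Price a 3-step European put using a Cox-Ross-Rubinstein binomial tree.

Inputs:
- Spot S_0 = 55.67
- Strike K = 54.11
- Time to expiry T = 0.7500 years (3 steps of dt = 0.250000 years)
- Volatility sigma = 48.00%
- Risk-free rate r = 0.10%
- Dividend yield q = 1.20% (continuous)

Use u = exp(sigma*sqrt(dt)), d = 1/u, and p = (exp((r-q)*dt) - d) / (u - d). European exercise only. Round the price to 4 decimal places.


Answer: Price = V(0,0) = 9.1756

Derivation:
dt = T/N = 0.250000
u = exp(sigma*sqrt(dt)) = 1.271249; d = 1/u = 0.786628
p = (exp((r-q)*dt) - d) / (u - d) = 0.434620
Discount per step: exp(-r*dt) = 0.999750
Stock lattice S(k, i) with i counting down-moves:
  k=0: S(0,0) = 55.6700
  k=1: S(1,0) = 70.7704; S(1,1) = 43.7916
  k=2: S(2,0) = 89.9669; S(2,1) = 55.6700; S(2,2) = 34.4477
  k=3: S(3,0) = 114.3703; S(3,1) = 70.7704; S(3,2) = 43.7916; S(3,3) = 27.0975
Terminal payoffs V(N, i) = max(K - S_T, 0):
  V(3,0) = 0.000000; V(3,1) = 0.000000; V(3,2) = 10.318427; V(3,3) = 27.012502
Backward induction: V(k, i) = exp(-r*dt) * [p * V(k+1, i) + (1-p) * V(k+1, i+1)].
  V(2,0) = exp(-r*dt) * [p*0.000000 + (1-p)*0.000000] = 0.000000
  V(2,1) = exp(-r*dt) * [p*0.000000 + (1-p)*10.318427] = 5.832378
  V(2,2) = exp(-r*dt) * [p*10.318427 + (1-p)*27.012502] = 19.751991
  V(1,0) = exp(-r*dt) * [p*0.000000 + (1-p)*5.832378] = 3.296688
  V(1,1) = exp(-r*dt) * [p*5.832378 + (1-p)*19.751991] = 13.698829
  V(0,0) = exp(-r*dt) * [p*3.296688 + (1-p)*13.698829] = 9.175560


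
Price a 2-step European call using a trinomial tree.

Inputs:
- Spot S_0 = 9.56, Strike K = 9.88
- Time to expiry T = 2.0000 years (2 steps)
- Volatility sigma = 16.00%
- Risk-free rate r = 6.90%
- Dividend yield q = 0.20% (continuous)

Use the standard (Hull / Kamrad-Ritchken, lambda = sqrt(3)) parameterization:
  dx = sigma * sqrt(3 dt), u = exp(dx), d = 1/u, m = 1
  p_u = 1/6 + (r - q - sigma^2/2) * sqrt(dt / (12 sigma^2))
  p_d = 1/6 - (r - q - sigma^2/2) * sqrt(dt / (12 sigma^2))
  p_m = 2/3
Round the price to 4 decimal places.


dt = T/N = 1.000000; dx = sigma*sqrt(3*dt) = 0.277128
u = exp(dx) = 1.319335; d = 1/u = 0.757957
p_u = 0.264455, p_m = 0.666667, p_d = 0.068878
Discount per step: exp(-r*dt) = 0.933327
Stock lattice S(k, j) with j the centered position index:
  k=0: S(0,+0) = 9.5600
  k=1: S(1,-1) = 7.2461; S(1,+0) = 9.5600; S(1,+1) = 12.6128
  k=2: S(2,-2) = 5.4922; S(2,-1) = 7.2461; S(2,+0) = 9.5600; S(2,+1) = 12.6128; S(2,+2) = 16.6406
Terminal payoffs V(N, j) = max(S_T - K, 0):
  V(2,-2) = 0.000000; V(2,-1) = 0.000000; V(2,+0) = 0.000000; V(2,+1) = 2.732846; V(2,+2) = 6.760575
Backward induction: V(k, j) = exp(-r*dt) * [p_u * V(k+1, j+1) + p_m * V(k+1, j) + p_d * V(k+1, j-1)]
  V(1,-1) = exp(-r*dt) * [p_u*0.000000 + p_m*0.000000 + p_d*0.000000] = 0.000000
  V(1,+0) = exp(-r*dt) * [p_u*2.732846 + p_m*0.000000 + p_d*0.000000] = 0.674530
  V(1,+1) = exp(-r*dt) * [p_u*6.760575 + p_m*2.732846 + p_d*0.000000] = 3.369093
  V(0,+0) = exp(-r*dt) * [p_u*3.369093 + p_m*0.674530 + p_d*0.000000] = 1.251275

Answer: Price = V(0,0) = 1.2513


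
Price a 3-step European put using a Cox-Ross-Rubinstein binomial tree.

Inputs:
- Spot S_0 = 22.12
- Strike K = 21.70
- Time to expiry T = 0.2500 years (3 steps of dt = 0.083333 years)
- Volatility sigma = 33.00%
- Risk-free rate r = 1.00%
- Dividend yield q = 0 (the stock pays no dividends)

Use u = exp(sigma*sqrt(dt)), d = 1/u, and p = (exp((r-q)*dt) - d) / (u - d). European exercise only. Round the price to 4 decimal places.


Answer: Price = V(0,0) = 1.3269

Derivation:
dt = T/N = 0.083333
u = exp(sigma*sqrt(dt)) = 1.099948; d = 1/u = 0.909134
p = (exp((r-q)*dt) - d) / (u - d) = 0.480571
Discount per step: exp(-r*dt) = 0.999167
Stock lattice S(k, i) with i counting down-moves:
  k=0: S(0,0) = 22.1200
  k=1: S(1,0) = 24.3308; S(1,1) = 20.1100
  k=2: S(2,0) = 26.7627; S(2,1) = 22.1200; S(2,2) = 18.2827
  k=3: S(3,0) = 29.4375; S(3,1) = 24.3308; S(3,2) = 20.1100; S(3,3) = 16.6214
Terminal payoffs V(N, i) = max(K - S_T, 0):
  V(3,0) = 0.000000; V(3,1) = 0.000000; V(3,2) = 1.589956; V(3,3) = 5.078554
Backward induction: V(k, i) = exp(-r*dt) * [p * V(k+1, i) + (1-p) * V(k+1, i+1)].
  V(2,0) = exp(-r*dt) * [p*0.000000 + (1-p)*0.000000] = 0.000000
  V(2,1) = exp(-r*dt) * [p*0.000000 + (1-p)*1.589956] = 0.825181
  V(2,2) = exp(-r*dt) * [p*1.589956 + (1-p)*5.078554] = 3.399200
  V(1,0) = exp(-r*dt) * [p*0.000000 + (1-p)*0.825181] = 0.428266
  V(1,1) = exp(-r*dt) * [p*0.825181 + (1-p)*3.399200] = 2.160399
  V(0,0) = exp(-r*dt) * [p*0.428266 + (1-p)*2.160399] = 1.326879


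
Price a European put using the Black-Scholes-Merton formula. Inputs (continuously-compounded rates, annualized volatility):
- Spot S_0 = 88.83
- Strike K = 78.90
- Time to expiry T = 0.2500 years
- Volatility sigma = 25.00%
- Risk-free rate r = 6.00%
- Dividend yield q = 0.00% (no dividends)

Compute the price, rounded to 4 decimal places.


Answer: Price = 0.7575

Derivation:
d1 = (ln(S/K) + (r - q + 0.5*sigma^2) * T) / (sigma * sqrt(T)) = 1.13084562
d2 = d1 - sigma * sqrt(T) = 1.00584562
exp(-rT) = 0.98511194; exp(-qT) = 1.00000000
P = K * exp(-rT) * N(-d2) - S_0 * exp(-qT) * N(-d1)
N(-d1) = 0.12906004; N(-d2) = 0.15724492
P = 78.9000 * 0.98511194 * 0.15724492 - 88.8300 * 1.00000000 * 0.12906004 = 0.7575


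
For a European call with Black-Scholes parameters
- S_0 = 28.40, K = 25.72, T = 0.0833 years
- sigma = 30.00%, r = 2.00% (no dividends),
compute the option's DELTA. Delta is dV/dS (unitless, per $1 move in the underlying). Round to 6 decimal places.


d1 = 1.2073047576; d2 = 1.1207195395
phi(d1) = 0.1924861796; exp(-qT) = 1.0000000000; exp(-rT) = 0.9983353870
N(d1) = 0.8863426004
Delta = exp(-qT) * N(d1) = 1.0000000000 * 0.8863426004 = 0.886343

Answer: Delta = 0.886343


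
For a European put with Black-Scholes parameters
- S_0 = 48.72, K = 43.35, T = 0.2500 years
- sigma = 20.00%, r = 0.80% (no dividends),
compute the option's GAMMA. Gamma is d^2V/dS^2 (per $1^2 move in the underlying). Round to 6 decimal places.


d1 = 1.2378292018; d2 = 1.1378292018
phi(d1) = 0.1854353269; exp(-qT) = 1.0000000000; exp(-rT) = 0.9980019987
Gamma = exp(-qT) * phi(d1) / (S * sigma * sqrt(T)) = 1.0000000000 * 0.1854353269 / (48.7200 * 0.2000 * 0.5000000000) = 0.038061

Answer: Gamma = 0.038061


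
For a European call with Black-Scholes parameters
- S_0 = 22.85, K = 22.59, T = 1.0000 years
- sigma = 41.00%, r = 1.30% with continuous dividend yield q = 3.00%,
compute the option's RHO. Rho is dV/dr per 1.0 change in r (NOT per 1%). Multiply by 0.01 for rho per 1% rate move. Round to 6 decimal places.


Answer: Rho = 9.220310

Derivation:
d1 = 0.1914482606; d2 = -0.2185517394
phi(d1) = 0.3916977622; exp(-qT) = 0.9704455335; exp(-rT) = 0.9870841350
N(d2) = 0.4134996251
Rho = K*T*exp(-rT)*N(d2) = 22.5900 * 1.0000 * 0.9870841350 * 0.4134996251 = 9.220310


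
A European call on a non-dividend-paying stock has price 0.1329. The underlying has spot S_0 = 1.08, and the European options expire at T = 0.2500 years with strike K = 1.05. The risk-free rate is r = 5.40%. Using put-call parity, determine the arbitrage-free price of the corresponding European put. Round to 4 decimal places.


Put-call parity: C - P = S_0 * exp(-qT) - K * exp(-rT).
S_0 * exp(-qT) = 1.0800 * 1.00000000 = 1.08000000
K * exp(-rT) = 1.0500 * 0.98659072 = 1.03592025
P = C - S*exp(-qT) + K*exp(-rT)
P = 0.1329 - 1.08000000 + 1.03592025 = 0.0888

Answer: Put price = 0.0888


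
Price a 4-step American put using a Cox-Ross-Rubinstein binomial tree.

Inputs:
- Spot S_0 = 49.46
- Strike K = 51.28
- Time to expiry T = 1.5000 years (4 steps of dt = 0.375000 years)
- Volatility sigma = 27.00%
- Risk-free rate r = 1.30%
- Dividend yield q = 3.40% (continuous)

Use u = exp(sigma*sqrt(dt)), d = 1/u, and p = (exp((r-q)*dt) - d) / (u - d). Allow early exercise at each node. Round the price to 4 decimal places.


Answer: Price = V(0,0) = 8.0619

Derivation:
dt = T/N = 0.375000
u = exp(sigma*sqrt(dt)) = 1.179795; d = 1/u = 0.847605
p = (exp((r-q)*dt) - d) / (u - d) = 0.435146
Discount per step: exp(-r*dt) = 0.995137
Stock lattice S(k, i) with i counting down-moves:
  k=0: S(0,0) = 49.4600
  k=1: S(1,0) = 58.3527; S(1,1) = 41.9225
  k=2: S(2,0) = 68.8442; S(2,1) = 49.4600; S(2,2) = 35.5338
  k=3: S(3,0) = 81.2220; S(3,1) = 58.3527; S(3,2) = 41.9225; S(3,3) = 30.1186
  k=4: S(4,0) = 95.8253; S(4,1) = 68.8442; S(4,2) = 49.4600; S(4,3) = 35.5338; S(4,4) = 25.5287
Terminal payoffs V(N, i) = max(K - S_T, 0):
  V(4,0) = 0.000000; V(4,1) = 0.000000; V(4,2) = 1.820000; V(4,3) = 15.746243; V(4,4) = 25.751333
Backward induction: V(k, i) = exp(-r*dt) * [p * V(k+1, i) + (1-p) * V(k+1, i+1)]; then take max(V_cont, immediate exercise) for American.
  V(3,0) = exp(-r*dt) * [p*0.000000 + (1-p)*0.000000] = 0.000000; exercise = 0.000000; V(3,0) = max -> 0.000000
  V(3,1) = exp(-r*dt) * [p*0.000000 + (1-p)*1.820000] = 1.023036; exercise = 0.000000; V(3,1) = max -> 1.023036
  V(3,2) = exp(-r*dt) * [p*1.820000 + (1-p)*15.746243] = 9.639195; exercise = 9.357457; V(3,2) = max -> 9.639195
  V(3,3) = exp(-r*dt) * [p*15.746243 + (1-p)*25.751333] = 21.293603; exercise = 21.161410; V(3,3) = max -> 21.293603
  V(2,0) = exp(-r*dt) * [p*0.000000 + (1-p)*1.023036] = 0.575056; exercise = 0.000000; V(2,0) = max -> 0.575056
  V(2,1) = exp(-r*dt) * [p*1.023036 + (1-p)*9.639195] = 5.861268; exercise = 1.820000; V(2,1) = max -> 5.861268
  V(2,2) = exp(-r*dt) * [p*9.639195 + (1-p)*21.293603] = 16.143348; exercise = 15.746243; V(2,2) = max -> 16.143348
  V(1,0) = exp(-r*dt) * [p*0.575056 + (1-p)*5.861268] = 3.543679; exercise = 0.000000; V(1,0) = max -> 3.543679
  V(1,1) = exp(-r*dt) * [p*5.861268 + (1-p)*16.143348] = 11.612398; exercise = 9.357457; V(1,1) = max -> 11.612398
  V(0,0) = exp(-r*dt) * [p*3.543679 + (1-p)*11.612398] = 8.061933; exercise = 1.820000; V(0,0) = max -> 8.061933


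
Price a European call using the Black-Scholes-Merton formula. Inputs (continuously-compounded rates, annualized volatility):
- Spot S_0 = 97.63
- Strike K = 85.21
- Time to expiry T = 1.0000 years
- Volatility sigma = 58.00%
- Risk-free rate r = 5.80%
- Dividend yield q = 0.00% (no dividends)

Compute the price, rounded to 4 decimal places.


d1 = (ln(S/K) + (r - q + 0.5*sigma^2) * T) / (sigma * sqrt(T)) = 0.62459660
d2 = d1 - sigma * sqrt(T) = 0.04459660
exp(-rT) = 0.94364995; exp(-qT) = 1.00000000
C = S_0 * exp(-qT) * N(d1) - K * exp(-rT) * N(d2)
N(d1) = 0.73388207; N(d2) = 0.51778557
C = 97.6300 * 1.00000000 * 0.73388207 - 85.2100 * 0.94364995 * 0.51778557 = 30.0146

Answer: Price = 30.0146


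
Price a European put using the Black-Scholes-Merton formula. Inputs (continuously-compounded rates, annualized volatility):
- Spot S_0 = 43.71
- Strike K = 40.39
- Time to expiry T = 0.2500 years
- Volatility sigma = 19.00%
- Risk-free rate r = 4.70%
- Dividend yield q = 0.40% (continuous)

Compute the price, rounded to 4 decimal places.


Answer: Price = 0.3665

Derivation:
d1 = (ln(S/K) + (r - q + 0.5*sigma^2) * T) / (sigma * sqrt(T)) = 0.99218083
d2 = d1 - sigma * sqrt(T) = 0.89718083
exp(-rT) = 0.98831876; exp(-qT) = 0.99900050
P = K * exp(-rT) * N(-d2) - S_0 * exp(-qT) * N(-d1)
N(-d1) = 0.16055466; N(-d2) = 0.18481122
P = 40.3900 * 0.98831876 * 0.18481122 - 43.7100 * 0.99900050 * 0.16055466 = 0.3665


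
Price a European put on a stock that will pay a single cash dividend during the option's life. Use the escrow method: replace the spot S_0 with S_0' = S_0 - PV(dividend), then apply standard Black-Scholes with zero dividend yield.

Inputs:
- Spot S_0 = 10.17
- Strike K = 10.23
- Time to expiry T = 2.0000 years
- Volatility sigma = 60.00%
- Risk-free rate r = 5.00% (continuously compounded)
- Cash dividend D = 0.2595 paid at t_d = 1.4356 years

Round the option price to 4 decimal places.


PV(D) = D * exp(-r * t_d) = 0.2595 * 0.93073564 = 0.24152590
S_0' = S_0 - PV(D) = 10.1700 - 0.24152590 = 9.92847410
d1 = (ln(S_0'/K) + (r + sigma^2/2)*T) / (sigma*sqrt(T)) = 0.50685676
d2 = d1 - sigma*sqrt(T) = -0.34167138
exp(-rT) = 0.90483742
N(-d1) = 0.30612766; N(-d2) = 0.63370089
P = K * exp(-rT) * N(-d2) - S_0' * N(-d1) = 10.2300 * 0.90483742 * 0.63370089 - 9.92847410 * 0.30612766 = 2.8265

Answer: Price = 2.8265


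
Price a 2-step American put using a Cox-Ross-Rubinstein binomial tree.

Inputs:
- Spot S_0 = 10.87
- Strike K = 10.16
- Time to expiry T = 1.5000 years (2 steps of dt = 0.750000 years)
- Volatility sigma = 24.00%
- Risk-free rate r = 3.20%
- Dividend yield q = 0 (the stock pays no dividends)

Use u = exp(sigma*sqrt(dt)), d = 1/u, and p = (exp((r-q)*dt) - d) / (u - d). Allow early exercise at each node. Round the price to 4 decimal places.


dt = T/N = 0.750000
u = exp(sigma*sqrt(dt)) = 1.231024; d = 1/u = 0.812332
p = (exp((r-q)*dt) - d) / (u - d) = 0.506240
Discount per step: exp(-r*dt) = 0.976286
Stock lattice S(k, i) with i counting down-moves:
  k=0: S(0,0) = 10.8700
  k=1: S(1,0) = 13.3812; S(1,1) = 8.8300
  k=2: S(2,0) = 16.4726; S(2,1) = 10.8700; S(2,2) = 7.1729
Terminal payoffs V(N, i) = max(K - S_T, 0):
  V(2,0) = 0.000000; V(2,1) = 0.000000; V(2,2) = 2.987068
Backward induction: V(k, i) = exp(-r*dt) * [p * V(k+1, i) + (1-p) * V(k+1, i+1)]; then take max(V_cont, immediate exercise) for American.
  V(1,0) = exp(-r*dt) * [p*0.000000 + (1-p)*0.000000] = 0.000000; exercise = 0.000000; V(1,0) = max -> 0.000000
  V(1,1) = exp(-r*dt) * [p*0.000000 + (1-p)*2.987068] = 1.439920; exercise = 1.329951; V(1,1) = max -> 1.439920
  V(0,0) = exp(-r*dt) * [p*0.000000 + (1-p)*1.439920] = 0.694115; exercise = 0.000000; V(0,0) = max -> 0.694115

Answer: Price = V(0,0) = 0.6941


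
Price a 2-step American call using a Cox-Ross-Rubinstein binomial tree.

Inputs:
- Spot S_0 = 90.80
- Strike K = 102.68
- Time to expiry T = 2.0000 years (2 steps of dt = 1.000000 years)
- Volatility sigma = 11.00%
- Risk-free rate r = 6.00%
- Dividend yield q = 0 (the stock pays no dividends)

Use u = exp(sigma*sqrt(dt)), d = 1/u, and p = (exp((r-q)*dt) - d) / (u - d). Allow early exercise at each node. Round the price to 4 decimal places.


dt = T/N = 1.000000
u = exp(sigma*sqrt(dt)) = 1.116278; d = 1/u = 0.895834
p = (exp((r-q)*dt) - d) / (u - d) = 0.753037
Discount per step: exp(-r*dt) = 0.941765
Stock lattice S(k, i) with i counting down-moves:
  k=0: S(0,0) = 90.8000
  k=1: S(1,0) = 101.3580; S(1,1) = 81.3417
  k=2: S(2,0) = 113.1438; S(2,1) = 90.8000; S(2,2) = 72.8687
Terminal payoffs V(N, i) = max(S_T - K, 0):
  V(2,0) = 10.463767; V(2,1) = 0.000000; V(2,2) = 0.000000
Backward induction: V(k, i) = exp(-r*dt) * [p * V(k+1, i) + (1-p) * V(k+1, i+1)]; then take max(V_cont, immediate exercise) for American.
  V(1,0) = exp(-r*dt) * [p*10.463767 + (1-p)*0.000000] = 7.420730; exercise = 0.000000; V(1,0) = max -> 7.420730
  V(1,1) = exp(-r*dt) * [p*0.000000 + (1-p)*0.000000] = 0.000000; exercise = 0.000000; V(1,1) = max -> 0.000000
  V(0,0) = exp(-r*dt) * [p*7.420730 + (1-p)*0.000000] = 5.262659; exercise = 0.000000; V(0,0) = max -> 5.262659

Answer: Price = V(0,0) = 5.2627


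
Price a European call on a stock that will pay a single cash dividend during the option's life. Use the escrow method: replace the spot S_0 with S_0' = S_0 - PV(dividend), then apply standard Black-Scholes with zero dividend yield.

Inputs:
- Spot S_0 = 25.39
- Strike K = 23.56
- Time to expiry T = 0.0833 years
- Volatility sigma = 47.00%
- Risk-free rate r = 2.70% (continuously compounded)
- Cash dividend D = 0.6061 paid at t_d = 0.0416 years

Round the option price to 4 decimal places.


Answer: Price = 2.0424

Derivation:
PV(D) = D * exp(-r * t_d) = 0.6061 * 0.99887743 = 0.60541961
S_0' = S_0 - PV(D) = 25.3900 - 0.60541961 = 24.78458039
d1 = (ln(S_0'/K) + (r + sigma^2/2)*T) / (sigma*sqrt(T)) = 0.45794948
d2 = d1 - sigma*sqrt(T) = 0.32229931
exp(-rT) = 0.99775343
N(d1) = 0.67650563; N(d2) = 0.62638702
C = S_0' * N(d1) - K * exp(-rT) * N(d2) = 24.78458039 * 0.67650563 - 23.5600 * 0.99775343 * 0.62638702 = 2.0424


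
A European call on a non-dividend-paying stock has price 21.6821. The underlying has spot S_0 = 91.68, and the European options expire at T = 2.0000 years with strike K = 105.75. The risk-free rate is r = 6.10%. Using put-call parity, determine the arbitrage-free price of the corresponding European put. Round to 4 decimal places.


Answer: Put price = 23.6065

Derivation:
Put-call parity: C - P = S_0 * exp(-qT) - K * exp(-rT).
S_0 * exp(-qT) = 91.6800 * 1.00000000 = 91.68000000
K * exp(-rT) = 105.7500 * 0.88514837 = 93.60443997
P = C - S*exp(-qT) + K*exp(-rT)
P = 21.6821 - 91.68000000 + 93.60443997 = 23.6065


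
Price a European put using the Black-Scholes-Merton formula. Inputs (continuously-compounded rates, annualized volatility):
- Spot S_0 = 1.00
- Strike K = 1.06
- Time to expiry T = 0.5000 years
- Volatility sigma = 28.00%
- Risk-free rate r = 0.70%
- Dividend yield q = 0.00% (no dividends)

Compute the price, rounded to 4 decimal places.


Answer: Price = 0.1123

Derivation:
d1 = (ln(S/K) + (r - q + 0.5*sigma^2) * T) / (sigma * sqrt(T)) = -0.17762981
d2 = d1 - sigma * sqrt(T) = -0.37561971
exp(-rT) = 0.99650612; exp(-qT) = 1.00000000
P = K * exp(-rT) * N(-d2) - S_0 * exp(-qT) * N(-d1)
N(-d1) = 0.57049314; N(-d2) = 0.64640018
P = 1.0600 * 0.99650612 * 0.64640018 - 1.0000 * 1.00000000 * 0.57049314 = 0.1123


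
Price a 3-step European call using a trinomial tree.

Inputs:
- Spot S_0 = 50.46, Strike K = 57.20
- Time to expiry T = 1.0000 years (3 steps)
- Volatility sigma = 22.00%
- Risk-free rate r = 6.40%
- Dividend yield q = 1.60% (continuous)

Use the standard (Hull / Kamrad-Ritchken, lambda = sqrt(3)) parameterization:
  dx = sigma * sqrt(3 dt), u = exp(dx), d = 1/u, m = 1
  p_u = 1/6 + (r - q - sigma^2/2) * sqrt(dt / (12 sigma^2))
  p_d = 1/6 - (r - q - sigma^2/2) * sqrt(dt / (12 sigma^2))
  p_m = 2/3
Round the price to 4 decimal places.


dt = T/N = 0.333333; dx = sigma*sqrt(3*dt) = 0.220000
u = exp(dx) = 1.246077; d = 1/u = 0.802519
p_u = 0.184697, p_m = 0.666667, p_d = 0.148636
Discount per step: exp(-r*dt) = 0.978893
Stock lattice S(k, j) with j the centered position index:
  k=0: S(0,+0) = 50.4600
  k=1: S(1,-1) = 40.4951; S(1,+0) = 50.4600; S(1,+1) = 62.8770
  k=2: S(2,-2) = 32.4981; S(2,-1) = 40.4951; S(2,+0) = 50.4600; S(2,+1) = 62.8770; S(2,+2) = 78.3496
  k=3: S(3,-3) = 26.0803; S(3,-2) = 32.4981; S(3,-1) = 40.4951; S(3,+0) = 50.4600; S(3,+1) = 62.8770; S(3,+2) = 78.3496; S(3,+3) = 97.6296
Terminal payoffs V(N, j) = max(S_T - K, 0):
  V(3,-3) = 0.000000; V(3,-2) = 0.000000; V(3,-1) = 0.000000; V(3,+0) = 0.000000; V(3,+1) = 5.677032; V(3,+2) = 21.149606; V(3,+3) = 40.429621
Backward induction: V(k, j) = exp(-r*dt) * [p_u * V(k+1, j+1) + p_m * V(k+1, j) + p_d * V(k+1, j-1)]
  V(2,-2) = exp(-r*dt) * [p_u*0.000000 + p_m*0.000000 + p_d*0.000000] = 0.000000
  V(2,-1) = exp(-r*dt) * [p_u*0.000000 + p_m*0.000000 + p_d*0.000000] = 0.000000
  V(2,+0) = exp(-r*dt) * [p_u*5.677032 + p_m*0.000000 + p_d*0.000000] = 1.026399
  V(2,+1) = exp(-r*dt) * [p_u*21.149606 + p_m*5.677032 + p_d*0.000000] = 7.528620
  V(2,+2) = exp(-r*dt) * [p_u*40.429621 + p_m*21.149606 + p_d*5.677032] = 21.937746
  V(1,-1) = exp(-r*dt) * [p_u*1.026399 + p_m*0.000000 + p_d*0.000000] = 0.185571
  V(1,+0) = exp(-r*dt) * [p_u*7.528620 + p_m*1.026399 + p_d*0.000000] = 2.030986
  V(1,+1) = exp(-r*dt) * [p_u*21.937746 + p_m*7.528620 + p_d*1.026399] = 9.028792
  V(0,+0) = exp(-r*dt) * [p_u*9.028792 + p_m*2.030986 + p_d*0.185571] = 2.984804

Answer: Price = V(0,0) = 2.9848


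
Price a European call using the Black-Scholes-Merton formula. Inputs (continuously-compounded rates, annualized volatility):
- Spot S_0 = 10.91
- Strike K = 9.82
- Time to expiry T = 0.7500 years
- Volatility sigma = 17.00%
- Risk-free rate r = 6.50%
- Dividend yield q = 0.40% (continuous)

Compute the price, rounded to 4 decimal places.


d1 = (ln(S/K) + (r - q + 0.5*sigma^2) * T) / (sigma * sqrt(T)) = 1.09931687
d2 = d1 - sigma * sqrt(T) = 0.95209255
exp(-rT) = 0.95241920; exp(-qT) = 0.99700450
C = S_0 * exp(-qT) * N(d1) - K * exp(-rT) * N(d2)
N(d1) = 0.86418506; N(d2) = 0.82947498
C = 10.9100 * 0.99700450 * 0.86418506 - 9.8200 * 0.95241920 * 0.82947498 = 1.6421

Answer: Price = 1.6421


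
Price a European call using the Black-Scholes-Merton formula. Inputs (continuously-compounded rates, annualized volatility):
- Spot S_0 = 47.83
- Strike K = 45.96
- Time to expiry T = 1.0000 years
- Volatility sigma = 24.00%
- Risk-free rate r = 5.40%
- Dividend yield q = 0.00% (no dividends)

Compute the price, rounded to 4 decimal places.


Answer: Price = 6.8347

Derivation:
d1 = (ln(S/K) + (r - q + 0.5*sigma^2) * T) / (sigma * sqrt(T)) = 0.51117335
d2 = d1 - sigma * sqrt(T) = 0.27117335
exp(-rT) = 0.94743211; exp(-qT) = 1.00000000
C = S_0 * exp(-qT) * N(d1) - K * exp(-rT) * N(d2)
N(d1) = 0.69538516; N(d2) = 0.60687115
C = 47.8300 * 1.00000000 * 0.69538516 - 45.9600 * 0.94743211 * 0.60687115 = 6.8347


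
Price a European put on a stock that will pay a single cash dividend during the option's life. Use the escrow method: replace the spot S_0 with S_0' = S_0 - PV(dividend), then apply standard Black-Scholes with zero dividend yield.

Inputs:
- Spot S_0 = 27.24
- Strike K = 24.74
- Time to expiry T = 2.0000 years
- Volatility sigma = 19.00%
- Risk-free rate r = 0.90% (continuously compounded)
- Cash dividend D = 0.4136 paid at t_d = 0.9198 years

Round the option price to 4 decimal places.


PV(D) = D * exp(-r * t_d) = 0.4136 * 0.99175597 = 0.41019027
S_0' = S_0 - PV(D) = 27.2400 - 0.41019027 = 26.82980973
d1 = (ln(S_0'/K) + (r + sigma^2/2)*T) / (sigma*sqrt(T)) = 0.50313329
d2 = d1 - sigma*sqrt(T) = 0.23443272
exp(-rT) = 0.98216103
N(-d1) = 0.30743528; N(-d2) = 0.40732453
P = K * exp(-rT) * N(-d2) - S_0' * N(-d1) = 24.7400 * 0.98216103 * 0.40732453 - 26.82980973 * 0.30743528 = 1.6490

Answer: Price = 1.6490


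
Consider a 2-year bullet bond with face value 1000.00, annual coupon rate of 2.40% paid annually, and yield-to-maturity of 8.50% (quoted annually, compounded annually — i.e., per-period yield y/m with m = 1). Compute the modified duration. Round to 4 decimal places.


Answer: Modified duration = 1.8205

Derivation:
Coupon per period c = face * coupon_rate / m = 24.000000
Periods per year m = 1; per-period yield y/m = 0.085000
Number of cashflows N = 2
Cashflows (t years, CF_t, discount factor 1/(1+y/m)^(m*t), PV):
  t = 1.0000: CF_t = 24.000000, DF = 0.921659, PV = 22.119816
  t = 2.0000: CF_t = 1024.000000, DF = 0.849455, PV = 869.842214
Price P = sum_t PV_t = 891.962029
First compute Macaulay numerator sum_t t * PV_t:
  t * PV_t at t = 1.0000: 22.119816
  t * PV_t at t = 2.0000: 1739.684427
Macaulay duration D = 1761.804243 / 891.962029 = 1.975201
Modified duration = D / (1 + y/m) = 1.975201 / (1 + 0.085000) = 1.820462


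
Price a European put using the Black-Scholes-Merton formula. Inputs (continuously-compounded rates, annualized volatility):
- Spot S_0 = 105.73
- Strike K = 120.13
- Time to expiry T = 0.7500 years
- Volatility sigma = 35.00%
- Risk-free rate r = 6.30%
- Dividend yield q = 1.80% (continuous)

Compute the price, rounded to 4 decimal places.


d1 = (ln(S/K) + (r - q + 0.5*sigma^2) * T) / (sigma * sqrt(T)) = -0.15835337
d2 = d1 - sigma * sqrt(T) = -0.46146226
exp(-rT) = 0.95384891; exp(-qT) = 0.98659072
P = K * exp(-rT) * N(-d2) - S_0 * exp(-qT) * N(-d1)
N(-d1) = 0.56291082; N(-d2) = 0.67776651
P = 120.1300 * 0.95384891 * 0.67776651 - 105.7300 * 0.98659072 * 0.56291082 = 18.9440

Answer: Price = 18.9440


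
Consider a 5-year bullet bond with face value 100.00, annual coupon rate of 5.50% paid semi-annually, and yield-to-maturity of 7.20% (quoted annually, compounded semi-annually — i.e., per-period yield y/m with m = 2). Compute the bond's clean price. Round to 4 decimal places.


Coupon per period c = face * coupon_rate / m = 2.750000
Periods per year m = 2; per-period yield y/m = 0.036000
Number of cashflows N = 10
Cashflows (t years, CF_t, discount factor 1/(1+y/m)^(m*t), PV):
  t = 0.5000: CF_t = 2.750000, DF = 0.965251, PV = 2.654440
  t = 1.0000: CF_t = 2.750000, DF = 0.931709, PV = 2.562201
  t = 1.5000: CF_t = 2.750000, DF = 0.899333, PV = 2.473167
  t = 2.0000: CF_t = 2.750000, DF = 0.868082, PV = 2.387227
  t = 2.5000: CF_t = 2.750000, DF = 0.837917, PV = 2.304273
  t = 3.0000: CF_t = 2.750000, DF = 0.808801, PV = 2.224202
  t = 3.5000: CF_t = 2.750000, DF = 0.780696, PV = 2.146913
  t = 4.0000: CF_t = 2.750000, DF = 0.753567, PV = 2.072310
  t = 4.5000: CF_t = 2.750000, DF = 0.727381, PV = 2.000299
  t = 5.0000: CF_t = 102.750000, DF = 0.702106, PV = 72.141352
Price P = sum_t PV_t = 92.966383

Answer: Price = 92.9664


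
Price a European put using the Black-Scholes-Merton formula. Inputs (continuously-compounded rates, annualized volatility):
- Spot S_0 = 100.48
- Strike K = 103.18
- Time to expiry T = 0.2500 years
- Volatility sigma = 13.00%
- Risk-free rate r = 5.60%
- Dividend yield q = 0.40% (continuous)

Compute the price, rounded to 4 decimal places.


Answer: Price = 3.3596

Derivation:
d1 = (ln(S/K) + (r - q + 0.5*sigma^2) * T) / (sigma * sqrt(T)) = -0.17544359
d2 = d1 - sigma * sqrt(T) = -0.24044359
exp(-rT) = 0.98609754; exp(-qT) = 0.99900050
P = K * exp(-rT) * N(-d2) - S_0 * exp(-qT) * N(-d1)
N(-d1) = 0.56963445; N(-d2) = 0.59500680
P = 103.1800 * 0.98609754 * 0.59500680 - 100.4800 * 0.99900050 * 0.56963445 = 3.3596
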